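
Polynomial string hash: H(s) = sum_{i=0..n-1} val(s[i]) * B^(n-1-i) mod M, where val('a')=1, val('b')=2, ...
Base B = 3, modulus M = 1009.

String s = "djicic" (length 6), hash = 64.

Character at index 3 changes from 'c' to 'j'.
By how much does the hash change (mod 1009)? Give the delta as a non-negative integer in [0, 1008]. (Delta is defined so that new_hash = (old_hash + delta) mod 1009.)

Answer: 63

Derivation:
Delta formula: (val(new) - val(old)) * B^(n-1-k) mod M
  val('j') - val('c') = 10 - 3 = 7
  B^(n-1-k) = 3^2 mod 1009 = 9
  Delta = 7 * 9 mod 1009 = 63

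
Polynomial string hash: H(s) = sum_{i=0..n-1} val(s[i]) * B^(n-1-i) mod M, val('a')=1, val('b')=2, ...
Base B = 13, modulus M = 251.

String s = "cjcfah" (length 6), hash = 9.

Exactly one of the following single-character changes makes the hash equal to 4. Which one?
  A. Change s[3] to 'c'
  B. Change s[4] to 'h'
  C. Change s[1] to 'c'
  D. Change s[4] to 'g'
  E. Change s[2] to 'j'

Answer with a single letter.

Option A: s[3]='f'->'c', delta=(3-6)*13^2 mod 251 = 246, hash=9+246 mod 251 = 4 <-- target
Option B: s[4]='a'->'h', delta=(8-1)*13^1 mod 251 = 91, hash=9+91 mod 251 = 100
Option C: s[1]='j'->'c', delta=(3-10)*13^4 mod 251 = 120, hash=9+120 mod 251 = 129
Option D: s[4]='a'->'g', delta=(7-1)*13^1 mod 251 = 78, hash=9+78 mod 251 = 87
Option E: s[2]='c'->'j', delta=(10-3)*13^3 mod 251 = 68, hash=9+68 mod 251 = 77

Answer: A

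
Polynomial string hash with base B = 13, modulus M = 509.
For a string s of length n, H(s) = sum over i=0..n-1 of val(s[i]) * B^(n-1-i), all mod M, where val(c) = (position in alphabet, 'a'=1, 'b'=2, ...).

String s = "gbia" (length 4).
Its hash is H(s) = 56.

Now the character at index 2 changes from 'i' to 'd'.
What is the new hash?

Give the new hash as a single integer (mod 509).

val('i') = 9, val('d') = 4
Position k = 2, exponent = n-1-k = 1
B^1 mod M = 13^1 mod 509 = 13
Delta = (4 - 9) * 13 mod 509 = 444
New hash = (56 + 444) mod 509 = 500

Answer: 500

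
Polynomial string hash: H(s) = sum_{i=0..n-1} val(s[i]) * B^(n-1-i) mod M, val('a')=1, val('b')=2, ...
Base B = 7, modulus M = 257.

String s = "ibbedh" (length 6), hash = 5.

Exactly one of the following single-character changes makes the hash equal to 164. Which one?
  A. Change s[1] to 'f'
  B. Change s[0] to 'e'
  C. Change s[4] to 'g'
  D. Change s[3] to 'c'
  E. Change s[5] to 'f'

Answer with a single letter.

Option A: s[1]='b'->'f', delta=(6-2)*7^4 mod 257 = 95, hash=5+95 mod 257 = 100
Option B: s[0]='i'->'e', delta=(5-9)*7^5 mod 257 = 106, hash=5+106 mod 257 = 111
Option C: s[4]='d'->'g', delta=(7-4)*7^1 mod 257 = 21, hash=5+21 mod 257 = 26
Option D: s[3]='e'->'c', delta=(3-5)*7^2 mod 257 = 159, hash=5+159 mod 257 = 164 <-- target
Option E: s[5]='h'->'f', delta=(6-8)*7^0 mod 257 = 255, hash=5+255 mod 257 = 3

Answer: D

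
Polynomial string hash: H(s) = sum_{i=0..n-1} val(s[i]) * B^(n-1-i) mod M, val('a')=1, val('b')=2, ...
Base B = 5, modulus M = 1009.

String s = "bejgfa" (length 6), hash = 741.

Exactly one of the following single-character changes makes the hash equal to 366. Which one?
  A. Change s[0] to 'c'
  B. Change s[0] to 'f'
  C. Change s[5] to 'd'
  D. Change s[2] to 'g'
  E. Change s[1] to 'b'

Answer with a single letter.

Option A: s[0]='b'->'c', delta=(3-2)*5^5 mod 1009 = 98, hash=741+98 mod 1009 = 839
Option B: s[0]='b'->'f', delta=(6-2)*5^5 mod 1009 = 392, hash=741+392 mod 1009 = 124
Option C: s[5]='a'->'d', delta=(4-1)*5^0 mod 1009 = 3, hash=741+3 mod 1009 = 744
Option D: s[2]='j'->'g', delta=(7-10)*5^3 mod 1009 = 634, hash=741+634 mod 1009 = 366 <-- target
Option E: s[1]='e'->'b', delta=(2-5)*5^4 mod 1009 = 143, hash=741+143 mod 1009 = 884

Answer: D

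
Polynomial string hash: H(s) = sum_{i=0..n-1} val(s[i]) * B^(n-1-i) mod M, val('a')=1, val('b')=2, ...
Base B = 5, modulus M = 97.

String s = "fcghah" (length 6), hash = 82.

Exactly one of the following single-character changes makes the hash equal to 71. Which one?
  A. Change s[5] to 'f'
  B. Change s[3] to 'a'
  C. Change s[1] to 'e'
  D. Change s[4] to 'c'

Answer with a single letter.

Option A: s[5]='h'->'f', delta=(6-8)*5^0 mod 97 = 95, hash=82+95 mod 97 = 80
Option B: s[3]='h'->'a', delta=(1-8)*5^2 mod 97 = 19, hash=82+19 mod 97 = 4
Option C: s[1]='c'->'e', delta=(5-3)*5^4 mod 97 = 86, hash=82+86 mod 97 = 71 <-- target
Option D: s[4]='a'->'c', delta=(3-1)*5^1 mod 97 = 10, hash=82+10 mod 97 = 92

Answer: C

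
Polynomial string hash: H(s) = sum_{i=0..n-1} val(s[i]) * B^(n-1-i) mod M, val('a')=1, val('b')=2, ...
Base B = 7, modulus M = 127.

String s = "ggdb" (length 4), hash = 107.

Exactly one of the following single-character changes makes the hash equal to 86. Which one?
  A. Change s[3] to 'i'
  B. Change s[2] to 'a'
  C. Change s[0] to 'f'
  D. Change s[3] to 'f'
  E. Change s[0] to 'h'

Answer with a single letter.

Option A: s[3]='b'->'i', delta=(9-2)*7^0 mod 127 = 7, hash=107+7 mod 127 = 114
Option B: s[2]='d'->'a', delta=(1-4)*7^1 mod 127 = 106, hash=107+106 mod 127 = 86 <-- target
Option C: s[0]='g'->'f', delta=(6-7)*7^3 mod 127 = 38, hash=107+38 mod 127 = 18
Option D: s[3]='b'->'f', delta=(6-2)*7^0 mod 127 = 4, hash=107+4 mod 127 = 111
Option E: s[0]='g'->'h', delta=(8-7)*7^3 mod 127 = 89, hash=107+89 mod 127 = 69

Answer: B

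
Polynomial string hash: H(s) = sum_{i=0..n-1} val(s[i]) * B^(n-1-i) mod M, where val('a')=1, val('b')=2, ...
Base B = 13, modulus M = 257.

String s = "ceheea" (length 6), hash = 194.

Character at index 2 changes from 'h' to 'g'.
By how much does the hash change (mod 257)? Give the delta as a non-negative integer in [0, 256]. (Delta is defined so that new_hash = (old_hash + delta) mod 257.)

Delta formula: (val(new) - val(old)) * B^(n-1-k) mod M
  val('g') - val('h') = 7 - 8 = -1
  B^(n-1-k) = 13^3 mod 257 = 141
  Delta = -1 * 141 mod 257 = 116

Answer: 116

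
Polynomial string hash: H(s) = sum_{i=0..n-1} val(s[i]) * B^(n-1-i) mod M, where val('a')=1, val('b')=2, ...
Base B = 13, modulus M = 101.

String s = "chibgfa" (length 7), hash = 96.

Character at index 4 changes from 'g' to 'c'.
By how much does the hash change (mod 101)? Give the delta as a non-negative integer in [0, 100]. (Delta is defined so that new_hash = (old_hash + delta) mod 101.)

Answer: 31

Derivation:
Delta formula: (val(new) - val(old)) * B^(n-1-k) mod M
  val('c') - val('g') = 3 - 7 = -4
  B^(n-1-k) = 13^2 mod 101 = 68
  Delta = -4 * 68 mod 101 = 31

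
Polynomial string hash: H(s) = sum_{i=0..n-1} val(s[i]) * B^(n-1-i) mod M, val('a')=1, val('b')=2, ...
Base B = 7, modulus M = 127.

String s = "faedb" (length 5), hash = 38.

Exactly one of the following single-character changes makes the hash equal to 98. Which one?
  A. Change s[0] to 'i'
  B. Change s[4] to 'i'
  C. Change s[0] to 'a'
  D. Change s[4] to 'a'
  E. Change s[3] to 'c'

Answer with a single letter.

Option A: s[0]='f'->'i', delta=(9-6)*7^4 mod 127 = 91, hash=38+91 mod 127 = 2
Option B: s[4]='b'->'i', delta=(9-2)*7^0 mod 127 = 7, hash=38+7 mod 127 = 45
Option C: s[0]='f'->'a', delta=(1-6)*7^4 mod 127 = 60, hash=38+60 mod 127 = 98 <-- target
Option D: s[4]='b'->'a', delta=(1-2)*7^0 mod 127 = 126, hash=38+126 mod 127 = 37
Option E: s[3]='d'->'c', delta=(3-4)*7^1 mod 127 = 120, hash=38+120 mod 127 = 31

Answer: C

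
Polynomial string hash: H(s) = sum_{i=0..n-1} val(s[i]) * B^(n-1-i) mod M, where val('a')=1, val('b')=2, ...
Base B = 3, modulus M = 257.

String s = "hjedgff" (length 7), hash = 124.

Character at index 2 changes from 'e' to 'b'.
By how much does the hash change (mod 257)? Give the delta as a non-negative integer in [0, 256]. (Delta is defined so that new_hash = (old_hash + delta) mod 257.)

Answer: 14

Derivation:
Delta formula: (val(new) - val(old)) * B^(n-1-k) mod M
  val('b') - val('e') = 2 - 5 = -3
  B^(n-1-k) = 3^4 mod 257 = 81
  Delta = -3 * 81 mod 257 = 14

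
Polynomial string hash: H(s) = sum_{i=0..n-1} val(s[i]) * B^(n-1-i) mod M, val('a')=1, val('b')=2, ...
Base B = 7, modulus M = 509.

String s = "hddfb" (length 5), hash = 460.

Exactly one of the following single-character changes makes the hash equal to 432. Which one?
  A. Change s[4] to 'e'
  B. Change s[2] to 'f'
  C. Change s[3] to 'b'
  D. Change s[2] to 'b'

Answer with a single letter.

Option A: s[4]='b'->'e', delta=(5-2)*7^0 mod 509 = 3, hash=460+3 mod 509 = 463
Option B: s[2]='d'->'f', delta=(6-4)*7^2 mod 509 = 98, hash=460+98 mod 509 = 49
Option C: s[3]='f'->'b', delta=(2-6)*7^1 mod 509 = 481, hash=460+481 mod 509 = 432 <-- target
Option D: s[2]='d'->'b', delta=(2-4)*7^2 mod 509 = 411, hash=460+411 mod 509 = 362

Answer: C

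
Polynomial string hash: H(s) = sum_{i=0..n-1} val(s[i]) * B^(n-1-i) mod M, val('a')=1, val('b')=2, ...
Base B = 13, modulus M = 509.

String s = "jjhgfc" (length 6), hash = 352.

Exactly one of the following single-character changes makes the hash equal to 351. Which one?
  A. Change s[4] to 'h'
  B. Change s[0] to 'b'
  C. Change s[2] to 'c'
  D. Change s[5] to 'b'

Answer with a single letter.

Answer: D

Derivation:
Option A: s[4]='f'->'h', delta=(8-6)*13^1 mod 509 = 26, hash=352+26 mod 509 = 378
Option B: s[0]='j'->'b', delta=(2-10)*13^5 mod 509 = 180, hash=352+180 mod 509 = 23
Option C: s[2]='h'->'c', delta=(3-8)*13^3 mod 509 = 213, hash=352+213 mod 509 = 56
Option D: s[5]='c'->'b', delta=(2-3)*13^0 mod 509 = 508, hash=352+508 mod 509 = 351 <-- target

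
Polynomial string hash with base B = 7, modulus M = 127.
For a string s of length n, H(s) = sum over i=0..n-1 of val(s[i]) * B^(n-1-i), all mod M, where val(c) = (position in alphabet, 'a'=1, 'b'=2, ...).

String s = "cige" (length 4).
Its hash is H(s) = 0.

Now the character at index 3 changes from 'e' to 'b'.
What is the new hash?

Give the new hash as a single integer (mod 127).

Answer: 124

Derivation:
val('e') = 5, val('b') = 2
Position k = 3, exponent = n-1-k = 0
B^0 mod M = 7^0 mod 127 = 1
Delta = (2 - 5) * 1 mod 127 = 124
New hash = (0 + 124) mod 127 = 124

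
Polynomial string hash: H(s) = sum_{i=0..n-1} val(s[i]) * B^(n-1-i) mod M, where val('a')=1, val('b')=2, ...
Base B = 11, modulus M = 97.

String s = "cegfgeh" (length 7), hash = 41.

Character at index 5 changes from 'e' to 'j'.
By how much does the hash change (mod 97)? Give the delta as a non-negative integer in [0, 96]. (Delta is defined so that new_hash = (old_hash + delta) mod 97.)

Delta formula: (val(new) - val(old)) * B^(n-1-k) mod M
  val('j') - val('e') = 10 - 5 = 5
  B^(n-1-k) = 11^1 mod 97 = 11
  Delta = 5 * 11 mod 97 = 55

Answer: 55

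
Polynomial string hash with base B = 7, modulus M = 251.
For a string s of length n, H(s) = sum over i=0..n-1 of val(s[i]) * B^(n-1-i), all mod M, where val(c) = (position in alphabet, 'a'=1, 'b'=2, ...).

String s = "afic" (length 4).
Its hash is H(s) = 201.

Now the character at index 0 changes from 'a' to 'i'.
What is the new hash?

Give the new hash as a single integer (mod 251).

val('a') = 1, val('i') = 9
Position k = 0, exponent = n-1-k = 3
B^3 mod M = 7^3 mod 251 = 92
Delta = (9 - 1) * 92 mod 251 = 234
New hash = (201 + 234) mod 251 = 184

Answer: 184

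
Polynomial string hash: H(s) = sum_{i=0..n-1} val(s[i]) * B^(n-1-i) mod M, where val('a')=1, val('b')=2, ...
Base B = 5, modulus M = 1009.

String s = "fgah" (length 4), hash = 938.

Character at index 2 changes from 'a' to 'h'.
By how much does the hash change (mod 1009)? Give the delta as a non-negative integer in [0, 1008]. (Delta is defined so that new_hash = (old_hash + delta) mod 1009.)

Delta formula: (val(new) - val(old)) * B^(n-1-k) mod M
  val('h') - val('a') = 8 - 1 = 7
  B^(n-1-k) = 5^1 mod 1009 = 5
  Delta = 7 * 5 mod 1009 = 35

Answer: 35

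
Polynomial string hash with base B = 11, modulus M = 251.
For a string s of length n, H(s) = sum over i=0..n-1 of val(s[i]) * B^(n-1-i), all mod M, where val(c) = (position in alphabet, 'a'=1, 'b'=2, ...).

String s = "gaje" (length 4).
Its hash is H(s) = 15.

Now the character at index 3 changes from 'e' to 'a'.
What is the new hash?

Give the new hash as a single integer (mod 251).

val('e') = 5, val('a') = 1
Position k = 3, exponent = n-1-k = 0
B^0 mod M = 11^0 mod 251 = 1
Delta = (1 - 5) * 1 mod 251 = 247
New hash = (15 + 247) mod 251 = 11

Answer: 11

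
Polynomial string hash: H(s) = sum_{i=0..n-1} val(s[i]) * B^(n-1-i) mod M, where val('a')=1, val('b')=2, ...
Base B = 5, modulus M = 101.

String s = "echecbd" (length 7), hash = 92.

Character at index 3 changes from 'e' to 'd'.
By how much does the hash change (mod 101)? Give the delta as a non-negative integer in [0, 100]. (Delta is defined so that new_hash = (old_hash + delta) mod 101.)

Delta formula: (val(new) - val(old)) * B^(n-1-k) mod M
  val('d') - val('e') = 4 - 5 = -1
  B^(n-1-k) = 5^3 mod 101 = 24
  Delta = -1 * 24 mod 101 = 77

Answer: 77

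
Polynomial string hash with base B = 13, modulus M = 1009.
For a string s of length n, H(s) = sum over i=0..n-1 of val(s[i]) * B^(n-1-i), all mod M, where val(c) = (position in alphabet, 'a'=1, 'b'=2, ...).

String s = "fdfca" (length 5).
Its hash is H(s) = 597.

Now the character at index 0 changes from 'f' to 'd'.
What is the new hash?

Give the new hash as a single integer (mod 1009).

val('f') = 6, val('d') = 4
Position k = 0, exponent = n-1-k = 4
B^4 mod M = 13^4 mod 1009 = 309
Delta = (4 - 6) * 309 mod 1009 = 391
New hash = (597 + 391) mod 1009 = 988

Answer: 988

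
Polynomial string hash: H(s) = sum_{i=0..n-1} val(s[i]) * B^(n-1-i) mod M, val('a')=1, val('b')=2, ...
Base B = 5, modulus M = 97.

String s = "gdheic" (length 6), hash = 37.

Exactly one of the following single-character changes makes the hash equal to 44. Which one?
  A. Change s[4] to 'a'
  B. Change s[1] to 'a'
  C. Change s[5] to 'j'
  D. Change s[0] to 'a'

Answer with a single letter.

Answer: C

Derivation:
Option A: s[4]='i'->'a', delta=(1-9)*5^1 mod 97 = 57, hash=37+57 mod 97 = 94
Option B: s[1]='d'->'a', delta=(1-4)*5^4 mod 97 = 65, hash=37+65 mod 97 = 5
Option C: s[5]='c'->'j', delta=(10-3)*5^0 mod 97 = 7, hash=37+7 mod 97 = 44 <-- target
Option D: s[0]='g'->'a', delta=(1-7)*5^5 mod 97 = 68, hash=37+68 mod 97 = 8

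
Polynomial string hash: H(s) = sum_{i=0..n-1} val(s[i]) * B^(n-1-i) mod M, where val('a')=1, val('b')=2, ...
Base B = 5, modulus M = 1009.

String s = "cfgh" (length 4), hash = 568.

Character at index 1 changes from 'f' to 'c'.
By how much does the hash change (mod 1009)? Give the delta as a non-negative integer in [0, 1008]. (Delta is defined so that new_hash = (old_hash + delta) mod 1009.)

Answer: 934

Derivation:
Delta formula: (val(new) - val(old)) * B^(n-1-k) mod M
  val('c') - val('f') = 3 - 6 = -3
  B^(n-1-k) = 5^2 mod 1009 = 25
  Delta = -3 * 25 mod 1009 = 934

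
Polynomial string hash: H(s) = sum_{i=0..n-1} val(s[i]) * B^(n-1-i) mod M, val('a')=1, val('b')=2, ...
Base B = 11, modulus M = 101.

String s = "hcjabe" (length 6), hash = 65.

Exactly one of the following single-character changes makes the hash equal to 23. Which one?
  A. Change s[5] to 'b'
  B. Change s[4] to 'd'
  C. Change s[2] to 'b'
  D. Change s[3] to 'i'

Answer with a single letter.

Option A: s[5]='e'->'b', delta=(2-5)*11^0 mod 101 = 98, hash=65+98 mod 101 = 62
Option B: s[4]='b'->'d', delta=(4-2)*11^1 mod 101 = 22, hash=65+22 mod 101 = 87
Option C: s[2]='j'->'b', delta=(2-10)*11^3 mod 101 = 58, hash=65+58 mod 101 = 22
Option D: s[3]='a'->'i', delta=(9-1)*11^2 mod 101 = 59, hash=65+59 mod 101 = 23 <-- target

Answer: D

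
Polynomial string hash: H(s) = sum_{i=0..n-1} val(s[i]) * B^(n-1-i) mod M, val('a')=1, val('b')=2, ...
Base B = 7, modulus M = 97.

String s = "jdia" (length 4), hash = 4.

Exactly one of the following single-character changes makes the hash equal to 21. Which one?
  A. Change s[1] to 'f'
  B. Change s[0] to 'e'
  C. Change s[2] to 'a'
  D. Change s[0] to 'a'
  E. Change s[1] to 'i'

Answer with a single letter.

Answer: D

Derivation:
Option A: s[1]='d'->'f', delta=(6-4)*7^2 mod 97 = 1, hash=4+1 mod 97 = 5
Option B: s[0]='j'->'e', delta=(5-10)*7^3 mod 97 = 31, hash=4+31 mod 97 = 35
Option C: s[2]='i'->'a', delta=(1-9)*7^1 mod 97 = 41, hash=4+41 mod 97 = 45
Option D: s[0]='j'->'a', delta=(1-10)*7^3 mod 97 = 17, hash=4+17 mod 97 = 21 <-- target
Option E: s[1]='d'->'i', delta=(9-4)*7^2 mod 97 = 51, hash=4+51 mod 97 = 55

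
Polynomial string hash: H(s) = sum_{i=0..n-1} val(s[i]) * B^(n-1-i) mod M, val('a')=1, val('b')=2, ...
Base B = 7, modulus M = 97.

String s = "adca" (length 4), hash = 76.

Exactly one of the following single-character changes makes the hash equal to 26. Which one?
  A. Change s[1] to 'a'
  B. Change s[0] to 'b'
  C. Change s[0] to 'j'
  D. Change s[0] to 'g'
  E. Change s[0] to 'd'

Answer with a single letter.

Answer: A

Derivation:
Option A: s[1]='d'->'a', delta=(1-4)*7^2 mod 97 = 47, hash=76+47 mod 97 = 26 <-- target
Option B: s[0]='a'->'b', delta=(2-1)*7^3 mod 97 = 52, hash=76+52 mod 97 = 31
Option C: s[0]='a'->'j', delta=(10-1)*7^3 mod 97 = 80, hash=76+80 mod 97 = 59
Option D: s[0]='a'->'g', delta=(7-1)*7^3 mod 97 = 21, hash=76+21 mod 97 = 0
Option E: s[0]='a'->'d', delta=(4-1)*7^3 mod 97 = 59, hash=76+59 mod 97 = 38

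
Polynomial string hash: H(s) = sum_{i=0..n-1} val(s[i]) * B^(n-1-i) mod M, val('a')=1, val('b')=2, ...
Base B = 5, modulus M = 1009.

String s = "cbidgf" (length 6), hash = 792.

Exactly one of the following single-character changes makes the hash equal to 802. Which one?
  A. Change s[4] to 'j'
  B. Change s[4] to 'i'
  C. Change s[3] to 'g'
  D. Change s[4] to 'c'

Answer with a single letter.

Option A: s[4]='g'->'j', delta=(10-7)*5^1 mod 1009 = 15, hash=792+15 mod 1009 = 807
Option B: s[4]='g'->'i', delta=(9-7)*5^1 mod 1009 = 10, hash=792+10 mod 1009 = 802 <-- target
Option C: s[3]='d'->'g', delta=(7-4)*5^2 mod 1009 = 75, hash=792+75 mod 1009 = 867
Option D: s[4]='g'->'c', delta=(3-7)*5^1 mod 1009 = 989, hash=792+989 mod 1009 = 772

Answer: B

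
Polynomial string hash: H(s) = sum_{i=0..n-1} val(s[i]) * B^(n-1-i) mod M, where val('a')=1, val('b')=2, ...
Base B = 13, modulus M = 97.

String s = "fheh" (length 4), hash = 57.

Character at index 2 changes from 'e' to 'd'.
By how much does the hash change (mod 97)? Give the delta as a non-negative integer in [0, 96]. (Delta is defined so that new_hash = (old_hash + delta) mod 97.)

Answer: 84

Derivation:
Delta formula: (val(new) - val(old)) * B^(n-1-k) mod M
  val('d') - val('e') = 4 - 5 = -1
  B^(n-1-k) = 13^1 mod 97 = 13
  Delta = -1 * 13 mod 97 = 84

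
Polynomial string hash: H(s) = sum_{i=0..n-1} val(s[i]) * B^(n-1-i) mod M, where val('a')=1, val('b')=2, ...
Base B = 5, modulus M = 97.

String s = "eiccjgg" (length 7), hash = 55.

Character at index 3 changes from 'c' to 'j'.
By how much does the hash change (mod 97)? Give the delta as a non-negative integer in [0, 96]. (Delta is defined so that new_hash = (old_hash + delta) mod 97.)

Delta formula: (val(new) - val(old)) * B^(n-1-k) mod M
  val('j') - val('c') = 10 - 3 = 7
  B^(n-1-k) = 5^3 mod 97 = 28
  Delta = 7 * 28 mod 97 = 2

Answer: 2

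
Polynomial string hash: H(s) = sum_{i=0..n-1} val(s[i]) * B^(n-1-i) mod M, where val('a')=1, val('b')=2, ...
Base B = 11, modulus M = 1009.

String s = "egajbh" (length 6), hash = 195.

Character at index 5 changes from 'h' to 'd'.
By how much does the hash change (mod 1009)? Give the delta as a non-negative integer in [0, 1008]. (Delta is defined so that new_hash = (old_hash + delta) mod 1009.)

Delta formula: (val(new) - val(old)) * B^(n-1-k) mod M
  val('d') - val('h') = 4 - 8 = -4
  B^(n-1-k) = 11^0 mod 1009 = 1
  Delta = -4 * 1 mod 1009 = 1005

Answer: 1005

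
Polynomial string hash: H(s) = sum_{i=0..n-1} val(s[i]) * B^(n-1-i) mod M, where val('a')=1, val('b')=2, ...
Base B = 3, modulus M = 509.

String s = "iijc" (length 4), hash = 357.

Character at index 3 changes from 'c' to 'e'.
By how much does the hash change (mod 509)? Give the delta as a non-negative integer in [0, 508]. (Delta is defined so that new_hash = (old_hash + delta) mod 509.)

Delta formula: (val(new) - val(old)) * B^(n-1-k) mod M
  val('e') - val('c') = 5 - 3 = 2
  B^(n-1-k) = 3^0 mod 509 = 1
  Delta = 2 * 1 mod 509 = 2

Answer: 2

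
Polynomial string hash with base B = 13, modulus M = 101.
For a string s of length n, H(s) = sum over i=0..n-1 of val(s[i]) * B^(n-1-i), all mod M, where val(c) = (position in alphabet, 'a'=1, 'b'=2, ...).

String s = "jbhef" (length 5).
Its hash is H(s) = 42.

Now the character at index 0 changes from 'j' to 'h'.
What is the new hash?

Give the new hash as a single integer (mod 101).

Answer: 86

Derivation:
val('j') = 10, val('h') = 8
Position k = 0, exponent = n-1-k = 4
B^4 mod M = 13^4 mod 101 = 79
Delta = (8 - 10) * 79 mod 101 = 44
New hash = (42 + 44) mod 101 = 86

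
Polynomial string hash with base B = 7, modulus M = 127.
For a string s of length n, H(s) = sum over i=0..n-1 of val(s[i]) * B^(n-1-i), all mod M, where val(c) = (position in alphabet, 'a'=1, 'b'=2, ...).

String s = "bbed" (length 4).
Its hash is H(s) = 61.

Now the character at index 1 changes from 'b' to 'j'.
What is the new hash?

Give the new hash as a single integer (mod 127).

Answer: 72

Derivation:
val('b') = 2, val('j') = 10
Position k = 1, exponent = n-1-k = 2
B^2 mod M = 7^2 mod 127 = 49
Delta = (10 - 2) * 49 mod 127 = 11
New hash = (61 + 11) mod 127 = 72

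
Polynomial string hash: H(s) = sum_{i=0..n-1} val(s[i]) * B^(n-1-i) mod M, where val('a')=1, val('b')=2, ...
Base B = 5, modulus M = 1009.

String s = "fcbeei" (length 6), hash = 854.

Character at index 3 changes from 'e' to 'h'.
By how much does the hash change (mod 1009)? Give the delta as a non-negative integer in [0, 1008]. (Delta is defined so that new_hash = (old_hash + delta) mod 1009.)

Answer: 75

Derivation:
Delta formula: (val(new) - val(old)) * B^(n-1-k) mod M
  val('h') - val('e') = 8 - 5 = 3
  B^(n-1-k) = 5^2 mod 1009 = 25
  Delta = 3 * 25 mod 1009 = 75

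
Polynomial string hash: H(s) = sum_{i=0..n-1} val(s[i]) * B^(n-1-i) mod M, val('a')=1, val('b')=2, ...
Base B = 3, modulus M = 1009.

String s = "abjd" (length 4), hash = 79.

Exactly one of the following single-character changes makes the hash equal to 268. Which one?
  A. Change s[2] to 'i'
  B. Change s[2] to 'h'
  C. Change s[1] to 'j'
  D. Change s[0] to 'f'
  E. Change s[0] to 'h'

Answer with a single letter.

Option A: s[2]='j'->'i', delta=(9-10)*3^1 mod 1009 = 1006, hash=79+1006 mod 1009 = 76
Option B: s[2]='j'->'h', delta=(8-10)*3^1 mod 1009 = 1003, hash=79+1003 mod 1009 = 73
Option C: s[1]='b'->'j', delta=(10-2)*3^2 mod 1009 = 72, hash=79+72 mod 1009 = 151
Option D: s[0]='a'->'f', delta=(6-1)*3^3 mod 1009 = 135, hash=79+135 mod 1009 = 214
Option E: s[0]='a'->'h', delta=(8-1)*3^3 mod 1009 = 189, hash=79+189 mod 1009 = 268 <-- target

Answer: E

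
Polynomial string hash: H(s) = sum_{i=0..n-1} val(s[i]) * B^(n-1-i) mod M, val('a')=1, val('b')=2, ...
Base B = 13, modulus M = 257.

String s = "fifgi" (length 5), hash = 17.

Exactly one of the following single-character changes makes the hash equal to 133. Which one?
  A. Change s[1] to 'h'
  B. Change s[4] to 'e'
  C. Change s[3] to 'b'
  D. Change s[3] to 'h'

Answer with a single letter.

Answer: A

Derivation:
Option A: s[1]='i'->'h', delta=(8-9)*13^3 mod 257 = 116, hash=17+116 mod 257 = 133 <-- target
Option B: s[4]='i'->'e', delta=(5-9)*13^0 mod 257 = 253, hash=17+253 mod 257 = 13
Option C: s[3]='g'->'b', delta=(2-7)*13^1 mod 257 = 192, hash=17+192 mod 257 = 209
Option D: s[3]='g'->'h', delta=(8-7)*13^1 mod 257 = 13, hash=17+13 mod 257 = 30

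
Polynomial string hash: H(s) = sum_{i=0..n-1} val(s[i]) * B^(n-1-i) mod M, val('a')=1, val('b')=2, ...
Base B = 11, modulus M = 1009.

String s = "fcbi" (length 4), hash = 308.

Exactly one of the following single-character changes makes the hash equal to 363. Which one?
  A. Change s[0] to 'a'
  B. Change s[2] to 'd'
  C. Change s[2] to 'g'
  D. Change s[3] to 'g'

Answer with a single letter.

Answer: C

Derivation:
Option A: s[0]='f'->'a', delta=(1-6)*11^3 mod 1009 = 408, hash=308+408 mod 1009 = 716
Option B: s[2]='b'->'d', delta=(4-2)*11^1 mod 1009 = 22, hash=308+22 mod 1009 = 330
Option C: s[2]='b'->'g', delta=(7-2)*11^1 mod 1009 = 55, hash=308+55 mod 1009 = 363 <-- target
Option D: s[3]='i'->'g', delta=(7-9)*11^0 mod 1009 = 1007, hash=308+1007 mod 1009 = 306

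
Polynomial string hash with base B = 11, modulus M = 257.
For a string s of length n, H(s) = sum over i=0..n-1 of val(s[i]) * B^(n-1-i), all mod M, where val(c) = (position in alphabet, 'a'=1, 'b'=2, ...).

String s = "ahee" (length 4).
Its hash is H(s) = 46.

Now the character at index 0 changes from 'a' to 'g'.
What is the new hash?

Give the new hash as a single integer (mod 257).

Answer: 65

Derivation:
val('a') = 1, val('g') = 7
Position k = 0, exponent = n-1-k = 3
B^3 mod M = 11^3 mod 257 = 46
Delta = (7 - 1) * 46 mod 257 = 19
New hash = (46 + 19) mod 257 = 65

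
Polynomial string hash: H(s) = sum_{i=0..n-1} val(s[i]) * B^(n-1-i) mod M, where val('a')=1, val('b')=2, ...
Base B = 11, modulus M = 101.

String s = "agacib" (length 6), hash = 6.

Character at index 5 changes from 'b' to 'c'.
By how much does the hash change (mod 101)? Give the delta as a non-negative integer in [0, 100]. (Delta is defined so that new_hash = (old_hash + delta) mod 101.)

Answer: 1

Derivation:
Delta formula: (val(new) - val(old)) * B^(n-1-k) mod M
  val('c') - val('b') = 3 - 2 = 1
  B^(n-1-k) = 11^0 mod 101 = 1
  Delta = 1 * 1 mod 101 = 1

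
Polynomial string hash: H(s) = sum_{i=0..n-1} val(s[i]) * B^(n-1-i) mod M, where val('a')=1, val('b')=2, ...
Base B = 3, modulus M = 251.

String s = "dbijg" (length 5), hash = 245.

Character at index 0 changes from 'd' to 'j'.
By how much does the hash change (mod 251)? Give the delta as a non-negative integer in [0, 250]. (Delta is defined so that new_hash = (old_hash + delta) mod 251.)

Answer: 235

Derivation:
Delta formula: (val(new) - val(old)) * B^(n-1-k) mod M
  val('j') - val('d') = 10 - 4 = 6
  B^(n-1-k) = 3^4 mod 251 = 81
  Delta = 6 * 81 mod 251 = 235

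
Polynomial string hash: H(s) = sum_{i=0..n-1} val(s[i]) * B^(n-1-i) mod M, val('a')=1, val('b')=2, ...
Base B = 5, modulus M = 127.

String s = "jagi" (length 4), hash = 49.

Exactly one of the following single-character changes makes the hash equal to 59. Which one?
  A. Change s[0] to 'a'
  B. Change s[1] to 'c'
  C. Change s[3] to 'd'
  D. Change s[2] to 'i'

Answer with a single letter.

Answer: D

Derivation:
Option A: s[0]='j'->'a', delta=(1-10)*5^3 mod 127 = 18, hash=49+18 mod 127 = 67
Option B: s[1]='a'->'c', delta=(3-1)*5^2 mod 127 = 50, hash=49+50 mod 127 = 99
Option C: s[3]='i'->'d', delta=(4-9)*5^0 mod 127 = 122, hash=49+122 mod 127 = 44
Option D: s[2]='g'->'i', delta=(9-7)*5^1 mod 127 = 10, hash=49+10 mod 127 = 59 <-- target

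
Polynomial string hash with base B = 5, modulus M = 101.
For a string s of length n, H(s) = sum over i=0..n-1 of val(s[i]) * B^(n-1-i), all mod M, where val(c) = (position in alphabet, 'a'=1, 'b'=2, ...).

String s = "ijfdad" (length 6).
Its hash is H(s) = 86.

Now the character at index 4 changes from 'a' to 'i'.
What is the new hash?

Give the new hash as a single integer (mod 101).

Answer: 25

Derivation:
val('a') = 1, val('i') = 9
Position k = 4, exponent = n-1-k = 1
B^1 mod M = 5^1 mod 101 = 5
Delta = (9 - 1) * 5 mod 101 = 40
New hash = (86 + 40) mod 101 = 25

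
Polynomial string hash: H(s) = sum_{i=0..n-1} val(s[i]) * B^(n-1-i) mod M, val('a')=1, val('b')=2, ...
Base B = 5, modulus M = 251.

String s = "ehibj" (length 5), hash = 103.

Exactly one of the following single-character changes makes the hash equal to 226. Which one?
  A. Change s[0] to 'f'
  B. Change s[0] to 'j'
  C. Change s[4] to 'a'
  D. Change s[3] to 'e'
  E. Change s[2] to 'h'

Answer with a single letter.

Answer: A

Derivation:
Option A: s[0]='e'->'f', delta=(6-5)*5^4 mod 251 = 123, hash=103+123 mod 251 = 226 <-- target
Option B: s[0]='e'->'j', delta=(10-5)*5^4 mod 251 = 113, hash=103+113 mod 251 = 216
Option C: s[4]='j'->'a', delta=(1-10)*5^0 mod 251 = 242, hash=103+242 mod 251 = 94
Option D: s[3]='b'->'e', delta=(5-2)*5^1 mod 251 = 15, hash=103+15 mod 251 = 118
Option E: s[2]='i'->'h', delta=(8-9)*5^2 mod 251 = 226, hash=103+226 mod 251 = 78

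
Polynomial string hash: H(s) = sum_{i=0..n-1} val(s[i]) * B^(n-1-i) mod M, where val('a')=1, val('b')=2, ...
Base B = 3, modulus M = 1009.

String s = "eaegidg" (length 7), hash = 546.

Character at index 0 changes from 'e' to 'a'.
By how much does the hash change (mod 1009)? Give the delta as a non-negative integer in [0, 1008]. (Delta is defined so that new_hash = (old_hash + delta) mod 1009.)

Answer: 111

Derivation:
Delta formula: (val(new) - val(old)) * B^(n-1-k) mod M
  val('a') - val('e') = 1 - 5 = -4
  B^(n-1-k) = 3^6 mod 1009 = 729
  Delta = -4 * 729 mod 1009 = 111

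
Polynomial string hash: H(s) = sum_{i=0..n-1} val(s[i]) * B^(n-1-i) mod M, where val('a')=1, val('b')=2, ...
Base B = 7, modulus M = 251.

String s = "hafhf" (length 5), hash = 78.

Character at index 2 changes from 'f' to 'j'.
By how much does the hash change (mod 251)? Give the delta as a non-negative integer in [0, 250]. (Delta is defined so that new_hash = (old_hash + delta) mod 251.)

Answer: 196

Derivation:
Delta formula: (val(new) - val(old)) * B^(n-1-k) mod M
  val('j') - val('f') = 10 - 6 = 4
  B^(n-1-k) = 7^2 mod 251 = 49
  Delta = 4 * 49 mod 251 = 196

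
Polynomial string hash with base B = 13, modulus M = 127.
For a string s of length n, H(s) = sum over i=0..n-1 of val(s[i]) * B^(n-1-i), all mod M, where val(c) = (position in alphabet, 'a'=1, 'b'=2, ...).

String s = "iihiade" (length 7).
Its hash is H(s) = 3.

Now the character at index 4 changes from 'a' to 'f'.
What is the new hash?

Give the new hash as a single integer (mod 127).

val('a') = 1, val('f') = 6
Position k = 4, exponent = n-1-k = 2
B^2 mod M = 13^2 mod 127 = 42
Delta = (6 - 1) * 42 mod 127 = 83
New hash = (3 + 83) mod 127 = 86

Answer: 86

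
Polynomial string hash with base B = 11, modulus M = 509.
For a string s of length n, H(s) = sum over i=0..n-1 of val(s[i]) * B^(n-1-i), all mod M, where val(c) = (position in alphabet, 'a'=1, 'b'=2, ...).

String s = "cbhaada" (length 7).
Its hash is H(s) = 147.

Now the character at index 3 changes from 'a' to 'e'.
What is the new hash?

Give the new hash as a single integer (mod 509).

Answer: 381

Derivation:
val('a') = 1, val('e') = 5
Position k = 3, exponent = n-1-k = 3
B^3 mod M = 11^3 mod 509 = 313
Delta = (5 - 1) * 313 mod 509 = 234
New hash = (147 + 234) mod 509 = 381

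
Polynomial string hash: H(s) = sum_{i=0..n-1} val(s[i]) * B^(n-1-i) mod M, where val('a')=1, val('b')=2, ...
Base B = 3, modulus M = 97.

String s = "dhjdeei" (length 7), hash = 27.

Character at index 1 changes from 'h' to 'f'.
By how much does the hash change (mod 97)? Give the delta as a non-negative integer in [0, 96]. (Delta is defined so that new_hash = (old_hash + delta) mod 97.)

Answer: 96

Derivation:
Delta formula: (val(new) - val(old)) * B^(n-1-k) mod M
  val('f') - val('h') = 6 - 8 = -2
  B^(n-1-k) = 3^5 mod 97 = 49
  Delta = -2 * 49 mod 97 = 96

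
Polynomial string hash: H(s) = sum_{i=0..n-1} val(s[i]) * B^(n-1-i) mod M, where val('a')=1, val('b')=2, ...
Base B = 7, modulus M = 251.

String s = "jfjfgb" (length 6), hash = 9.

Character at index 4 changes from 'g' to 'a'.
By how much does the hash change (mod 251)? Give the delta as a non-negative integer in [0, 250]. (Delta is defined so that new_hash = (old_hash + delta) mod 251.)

Answer: 209

Derivation:
Delta formula: (val(new) - val(old)) * B^(n-1-k) mod M
  val('a') - val('g') = 1 - 7 = -6
  B^(n-1-k) = 7^1 mod 251 = 7
  Delta = -6 * 7 mod 251 = 209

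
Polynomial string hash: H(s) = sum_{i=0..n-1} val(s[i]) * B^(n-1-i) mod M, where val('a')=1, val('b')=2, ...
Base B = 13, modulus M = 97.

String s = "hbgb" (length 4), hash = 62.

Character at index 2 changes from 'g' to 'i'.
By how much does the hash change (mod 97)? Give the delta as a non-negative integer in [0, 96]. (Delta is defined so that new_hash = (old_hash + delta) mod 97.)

Delta formula: (val(new) - val(old)) * B^(n-1-k) mod M
  val('i') - val('g') = 9 - 7 = 2
  B^(n-1-k) = 13^1 mod 97 = 13
  Delta = 2 * 13 mod 97 = 26

Answer: 26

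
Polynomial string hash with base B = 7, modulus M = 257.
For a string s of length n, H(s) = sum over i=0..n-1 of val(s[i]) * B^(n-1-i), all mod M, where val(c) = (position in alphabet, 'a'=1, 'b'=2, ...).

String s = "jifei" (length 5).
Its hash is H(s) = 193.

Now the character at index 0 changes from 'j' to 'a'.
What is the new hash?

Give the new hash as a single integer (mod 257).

val('j') = 10, val('a') = 1
Position k = 0, exponent = n-1-k = 4
B^4 mod M = 7^4 mod 257 = 88
Delta = (1 - 10) * 88 mod 257 = 236
New hash = (193 + 236) mod 257 = 172

Answer: 172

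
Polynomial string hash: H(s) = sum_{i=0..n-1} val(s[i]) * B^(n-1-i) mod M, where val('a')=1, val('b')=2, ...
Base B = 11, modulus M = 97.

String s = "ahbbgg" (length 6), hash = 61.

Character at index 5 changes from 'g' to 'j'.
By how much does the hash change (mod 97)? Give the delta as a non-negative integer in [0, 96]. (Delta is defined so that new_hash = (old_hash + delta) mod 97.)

Answer: 3

Derivation:
Delta formula: (val(new) - val(old)) * B^(n-1-k) mod M
  val('j') - val('g') = 10 - 7 = 3
  B^(n-1-k) = 11^0 mod 97 = 1
  Delta = 3 * 1 mod 97 = 3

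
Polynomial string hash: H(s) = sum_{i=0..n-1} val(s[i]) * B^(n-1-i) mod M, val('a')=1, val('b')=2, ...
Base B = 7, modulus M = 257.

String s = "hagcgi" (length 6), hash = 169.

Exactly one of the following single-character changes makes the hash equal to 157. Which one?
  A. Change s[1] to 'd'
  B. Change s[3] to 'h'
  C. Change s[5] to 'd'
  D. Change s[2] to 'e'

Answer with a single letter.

Option A: s[1]='a'->'d', delta=(4-1)*7^4 mod 257 = 7, hash=169+7 mod 257 = 176
Option B: s[3]='c'->'h', delta=(8-3)*7^2 mod 257 = 245, hash=169+245 mod 257 = 157 <-- target
Option C: s[5]='i'->'d', delta=(4-9)*7^0 mod 257 = 252, hash=169+252 mod 257 = 164
Option D: s[2]='g'->'e', delta=(5-7)*7^3 mod 257 = 85, hash=169+85 mod 257 = 254

Answer: B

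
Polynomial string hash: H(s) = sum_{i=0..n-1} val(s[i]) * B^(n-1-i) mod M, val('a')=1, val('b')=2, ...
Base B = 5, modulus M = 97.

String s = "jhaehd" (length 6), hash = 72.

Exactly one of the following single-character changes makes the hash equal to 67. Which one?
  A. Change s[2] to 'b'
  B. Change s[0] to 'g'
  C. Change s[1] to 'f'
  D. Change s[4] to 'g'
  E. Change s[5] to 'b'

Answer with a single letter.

Option A: s[2]='a'->'b', delta=(2-1)*5^3 mod 97 = 28, hash=72+28 mod 97 = 3
Option B: s[0]='j'->'g', delta=(7-10)*5^5 mod 97 = 34, hash=72+34 mod 97 = 9
Option C: s[1]='h'->'f', delta=(6-8)*5^4 mod 97 = 11, hash=72+11 mod 97 = 83
Option D: s[4]='h'->'g', delta=(7-8)*5^1 mod 97 = 92, hash=72+92 mod 97 = 67 <-- target
Option E: s[5]='d'->'b', delta=(2-4)*5^0 mod 97 = 95, hash=72+95 mod 97 = 70

Answer: D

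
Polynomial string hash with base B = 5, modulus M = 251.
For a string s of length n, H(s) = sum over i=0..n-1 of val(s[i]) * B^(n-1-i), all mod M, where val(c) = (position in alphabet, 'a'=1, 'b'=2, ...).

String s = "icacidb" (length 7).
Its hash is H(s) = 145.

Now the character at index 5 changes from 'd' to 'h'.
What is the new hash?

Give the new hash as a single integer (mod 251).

val('d') = 4, val('h') = 8
Position k = 5, exponent = n-1-k = 1
B^1 mod M = 5^1 mod 251 = 5
Delta = (8 - 4) * 5 mod 251 = 20
New hash = (145 + 20) mod 251 = 165

Answer: 165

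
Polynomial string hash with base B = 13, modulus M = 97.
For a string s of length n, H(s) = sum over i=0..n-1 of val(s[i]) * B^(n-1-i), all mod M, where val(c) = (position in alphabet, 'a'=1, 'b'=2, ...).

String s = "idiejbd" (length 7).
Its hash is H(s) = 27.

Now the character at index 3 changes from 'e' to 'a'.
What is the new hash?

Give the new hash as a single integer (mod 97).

Answer: 66

Derivation:
val('e') = 5, val('a') = 1
Position k = 3, exponent = n-1-k = 3
B^3 mod M = 13^3 mod 97 = 63
Delta = (1 - 5) * 63 mod 97 = 39
New hash = (27 + 39) mod 97 = 66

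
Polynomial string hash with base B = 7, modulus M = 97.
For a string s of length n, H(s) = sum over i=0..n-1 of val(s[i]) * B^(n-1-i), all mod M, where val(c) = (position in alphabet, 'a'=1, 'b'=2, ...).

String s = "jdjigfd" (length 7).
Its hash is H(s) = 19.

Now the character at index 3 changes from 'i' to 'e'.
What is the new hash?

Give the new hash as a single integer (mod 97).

val('i') = 9, val('e') = 5
Position k = 3, exponent = n-1-k = 3
B^3 mod M = 7^3 mod 97 = 52
Delta = (5 - 9) * 52 mod 97 = 83
New hash = (19 + 83) mod 97 = 5

Answer: 5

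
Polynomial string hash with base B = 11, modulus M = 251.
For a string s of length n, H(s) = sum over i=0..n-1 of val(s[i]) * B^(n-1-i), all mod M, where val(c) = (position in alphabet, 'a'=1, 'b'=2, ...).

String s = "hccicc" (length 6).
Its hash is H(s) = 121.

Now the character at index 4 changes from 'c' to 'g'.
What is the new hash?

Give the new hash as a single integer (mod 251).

val('c') = 3, val('g') = 7
Position k = 4, exponent = n-1-k = 1
B^1 mod M = 11^1 mod 251 = 11
Delta = (7 - 3) * 11 mod 251 = 44
New hash = (121 + 44) mod 251 = 165

Answer: 165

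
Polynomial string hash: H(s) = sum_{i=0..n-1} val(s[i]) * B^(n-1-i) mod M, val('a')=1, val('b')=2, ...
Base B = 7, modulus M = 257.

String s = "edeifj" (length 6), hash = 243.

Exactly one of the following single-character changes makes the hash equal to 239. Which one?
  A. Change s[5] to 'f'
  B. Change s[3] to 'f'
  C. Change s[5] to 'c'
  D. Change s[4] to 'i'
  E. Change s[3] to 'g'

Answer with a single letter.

Option A: s[5]='j'->'f', delta=(6-10)*7^0 mod 257 = 253, hash=243+253 mod 257 = 239 <-- target
Option B: s[3]='i'->'f', delta=(6-9)*7^2 mod 257 = 110, hash=243+110 mod 257 = 96
Option C: s[5]='j'->'c', delta=(3-10)*7^0 mod 257 = 250, hash=243+250 mod 257 = 236
Option D: s[4]='f'->'i', delta=(9-6)*7^1 mod 257 = 21, hash=243+21 mod 257 = 7
Option E: s[3]='i'->'g', delta=(7-9)*7^2 mod 257 = 159, hash=243+159 mod 257 = 145

Answer: A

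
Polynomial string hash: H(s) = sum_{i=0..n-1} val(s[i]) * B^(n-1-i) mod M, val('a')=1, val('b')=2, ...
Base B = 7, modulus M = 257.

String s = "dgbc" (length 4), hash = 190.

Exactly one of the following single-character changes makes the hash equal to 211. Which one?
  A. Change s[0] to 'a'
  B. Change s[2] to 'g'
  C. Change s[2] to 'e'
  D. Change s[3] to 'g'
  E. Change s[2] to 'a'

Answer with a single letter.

Option A: s[0]='d'->'a', delta=(1-4)*7^3 mod 257 = 256, hash=190+256 mod 257 = 189
Option B: s[2]='b'->'g', delta=(7-2)*7^1 mod 257 = 35, hash=190+35 mod 257 = 225
Option C: s[2]='b'->'e', delta=(5-2)*7^1 mod 257 = 21, hash=190+21 mod 257 = 211 <-- target
Option D: s[3]='c'->'g', delta=(7-3)*7^0 mod 257 = 4, hash=190+4 mod 257 = 194
Option E: s[2]='b'->'a', delta=(1-2)*7^1 mod 257 = 250, hash=190+250 mod 257 = 183

Answer: C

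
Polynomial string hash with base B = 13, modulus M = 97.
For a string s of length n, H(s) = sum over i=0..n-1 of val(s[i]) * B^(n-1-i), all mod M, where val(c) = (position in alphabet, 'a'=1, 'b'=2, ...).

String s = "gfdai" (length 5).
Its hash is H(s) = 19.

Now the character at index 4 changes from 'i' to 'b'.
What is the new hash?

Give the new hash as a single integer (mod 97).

val('i') = 9, val('b') = 2
Position k = 4, exponent = n-1-k = 0
B^0 mod M = 13^0 mod 97 = 1
Delta = (2 - 9) * 1 mod 97 = 90
New hash = (19 + 90) mod 97 = 12

Answer: 12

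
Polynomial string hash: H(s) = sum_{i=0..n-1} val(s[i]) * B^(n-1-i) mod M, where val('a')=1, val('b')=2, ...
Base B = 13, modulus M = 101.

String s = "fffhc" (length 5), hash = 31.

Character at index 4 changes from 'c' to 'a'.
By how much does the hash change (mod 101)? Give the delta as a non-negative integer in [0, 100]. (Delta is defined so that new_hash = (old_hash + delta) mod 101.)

Answer: 99

Derivation:
Delta formula: (val(new) - val(old)) * B^(n-1-k) mod M
  val('a') - val('c') = 1 - 3 = -2
  B^(n-1-k) = 13^0 mod 101 = 1
  Delta = -2 * 1 mod 101 = 99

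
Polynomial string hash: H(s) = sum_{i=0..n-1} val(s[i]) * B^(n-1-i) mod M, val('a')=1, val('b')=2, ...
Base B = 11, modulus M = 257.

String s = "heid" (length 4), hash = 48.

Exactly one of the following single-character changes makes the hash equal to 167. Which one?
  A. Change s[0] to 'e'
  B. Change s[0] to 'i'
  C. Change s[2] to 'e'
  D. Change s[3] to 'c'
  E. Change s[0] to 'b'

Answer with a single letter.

Answer: A

Derivation:
Option A: s[0]='h'->'e', delta=(5-8)*11^3 mod 257 = 119, hash=48+119 mod 257 = 167 <-- target
Option B: s[0]='h'->'i', delta=(9-8)*11^3 mod 257 = 46, hash=48+46 mod 257 = 94
Option C: s[2]='i'->'e', delta=(5-9)*11^1 mod 257 = 213, hash=48+213 mod 257 = 4
Option D: s[3]='d'->'c', delta=(3-4)*11^0 mod 257 = 256, hash=48+256 mod 257 = 47
Option E: s[0]='h'->'b', delta=(2-8)*11^3 mod 257 = 238, hash=48+238 mod 257 = 29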